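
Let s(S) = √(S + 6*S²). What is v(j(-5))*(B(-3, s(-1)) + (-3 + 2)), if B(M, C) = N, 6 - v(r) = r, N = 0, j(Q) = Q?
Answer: -11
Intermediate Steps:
v(r) = 6 - r
B(M, C) = 0
v(j(-5))*(B(-3, s(-1)) + (-3 + 2)) = (6 - 1*(-5))*(0 + (-3 + 2)) = (6 + 5)*(0 - 1) = 11*(-1) = -11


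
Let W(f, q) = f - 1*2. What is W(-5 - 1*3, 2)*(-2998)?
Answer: 29980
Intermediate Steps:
W(f, q) = -2 + f (W(f, q) = f - 2 = -2 + f)
W(-5 - 1*3, 2)*(-2998) = (-2 + (-5 - 1*3))*(-2998) = (-2 + (-5 - 3))*(-2998) = (-2 - 8)*(-2998) = -10*(-2998) = 29980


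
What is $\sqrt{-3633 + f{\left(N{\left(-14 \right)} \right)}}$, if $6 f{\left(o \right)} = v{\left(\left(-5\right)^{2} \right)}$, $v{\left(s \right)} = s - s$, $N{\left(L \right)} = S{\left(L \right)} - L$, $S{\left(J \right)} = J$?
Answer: $i \sqrt{3633} \approx 60.274 i$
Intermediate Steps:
$N{\left(L \right)} = 0$ ($N{\left(L \right)} = L - L = 0$)
$v{\left(s \right)} = 0$
$f{\left(o \right)} = 0$ ($f{\left(o \right)} = \frac{1}{6} \cdot 0 = 0$)
$\sqrt{-3633 + f{\left(N{\left(-14 \right)} \right)}} = \sqrt{-3633 + 0} = \sqrt{-3633} = i \sqrt{3633}$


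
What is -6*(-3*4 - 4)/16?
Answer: 6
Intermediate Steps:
-6*(-3*4 - 4)/16 = -6*(-12 - 4)*(1/16) = -6*(-16)*(1/16) = 96*(1/16) = 6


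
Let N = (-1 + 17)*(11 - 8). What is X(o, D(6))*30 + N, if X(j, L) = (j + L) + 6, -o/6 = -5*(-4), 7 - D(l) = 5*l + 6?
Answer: -4242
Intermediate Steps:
N = 48 (N = 16*3 = 48)
D(l) = 1 - 5*l (D(l) = 7 - (5*l + 6) = 7 - (6 + 5*l) = 7 + (-6 - 5*l) = 1 - 5*l)
o = -120 (o = -(-30)*(-4) = -6*20 = -120)
X(j, L) = 6 + L + j (X(j, L) = (L + j) + 6 = 6 + L + j)
X(o, D(6))*30 + N = (6 + (1 - 5*6) - 120)*30 + 48 = (6 + (1 - 30) - 120)*30 + 48 = (6 - 29 - 120)*30 + 48 = -143*30 + 48 = -4290 + 48 = -4242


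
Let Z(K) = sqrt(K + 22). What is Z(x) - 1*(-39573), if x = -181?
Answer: 39573 + I*sqrt(159) ≈ 39573.0 + 12.61*I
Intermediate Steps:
Z(K) = sqrt(22 + K)
Z(x) - 1*(-39573) = sqrt(22 - 181) - 1*(-39573) = sqrt(-159) + 39573 = I*sqrt(159) + 39573 = 39573 + I*sqrt(159)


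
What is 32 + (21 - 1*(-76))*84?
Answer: 8180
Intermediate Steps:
32 + (21 - 1*(-76))*84 = 32 + (21 + 76)*84 = 32 + 97*84 = 32 + 8148 = 8180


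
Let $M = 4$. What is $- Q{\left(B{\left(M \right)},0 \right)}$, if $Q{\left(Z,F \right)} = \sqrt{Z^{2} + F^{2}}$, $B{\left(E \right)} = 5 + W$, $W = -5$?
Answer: $0$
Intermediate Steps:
$B{\left(E \right)} = 0$ ($B{\left(E \right)} = 5 - 5 = 0$)
$Q{\left(Z,F \right)} = \sqrt{F^{2} + Z^{2}}$
$- Q{\left(B{\left(M \right)},0 \right)} = - \sqrt{0^{2} + 0^{2}} = - \sqrt{0 + 0} = - \sqrt{0} = \left(-1\right) 0 = 0$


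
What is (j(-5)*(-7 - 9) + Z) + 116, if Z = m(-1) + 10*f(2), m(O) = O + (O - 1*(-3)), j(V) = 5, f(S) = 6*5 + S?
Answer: 357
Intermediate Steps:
f(S) = 30 + S
m(O) = 3 + 2*O (m(O) = O + (O + 3) = O + (3 + O) = 3 + 2*O)
Z = 321 (Z = (3 + 2*(-1)) + 10*(30 + 2) = (3 - 2) + 10*32 = 1 + 320 = 321)
(j(-5)*(-7 - 9) + Z) + 116 = (5*(-7 - 9) + 321) + 116 = (5*(-16) + 321) + 116 = (-80 + 321) + 116 = 241 + 116 = 357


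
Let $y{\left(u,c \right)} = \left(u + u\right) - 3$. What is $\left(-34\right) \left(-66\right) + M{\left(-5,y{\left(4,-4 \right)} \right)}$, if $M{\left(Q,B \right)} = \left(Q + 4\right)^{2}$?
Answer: $2245$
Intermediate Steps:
$y{\left(u,c \right)} = -3 + 2 u$ ($y{\left(u,c \right)} = 2 u - 3 = -3 + 2 u$)
$M{\left(Q,B \right)} = \left(4 + Q\right)^{2}$
$\left(-34\right) \left(-66\right) + M{\left(-5,y{\left(4,-4 \right)} \right)} = \left(-34\right) \left(-66\right) + \left(4 - 5\right)^{2} = 2244 + \left(-1\right)^{2} = 2244 + 1 = 2245$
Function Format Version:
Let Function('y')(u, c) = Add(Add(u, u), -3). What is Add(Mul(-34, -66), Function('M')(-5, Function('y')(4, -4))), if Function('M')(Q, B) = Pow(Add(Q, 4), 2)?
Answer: 2245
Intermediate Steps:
Function('y')(u, c) = Add(-3, Mul(2, u)) (Function('y')(u, c) = Add(Mul(2, u), -3) = Add(-3, Mul(2, u)))
Function('M')(Q, B) = Pow(Add(4, Q), 2)
Add(Mul(-34, -66), Function('M')(-5, Function('y')(4, -4))) = Add(Mul(-34, -66), Pow(Add(4, -5), 2)) = Add(2244, Pow(-1, 2)) = Add(2244, 1) = 2245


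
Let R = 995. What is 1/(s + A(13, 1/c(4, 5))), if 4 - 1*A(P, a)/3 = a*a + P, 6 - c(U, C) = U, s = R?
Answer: 4/3869 ≈ 0.0010339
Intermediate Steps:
s = 995
c(U, C) = 6 - U
A(P, a) = 12 - 3*P - 3*a² (A(P, a) = 12 - 3*(a*a + P) = 12 - 3*(a² + P) = 12 - 3*(P + a²) = 12 + (-3*P - 3*a²) = 12 - 3*P - 3*a²)
1/(s + A(13, 1/c(4, 5))) = 1/(995 + (12 - 3*13 - 3/(6 - 1*4)²)) = 1/(995 + (12 - 39 - 3/(6 - 4)²)) = 1/(995 + (12 - 39 - 3*(1/2)²)) = 1/(995 + (12 - 39 - 3*(½)²)) = 1/(995 + (12 - 39 - 3*¼)) = 1/(995 + (12 - 39 - ¾)) = 1/(995 - 111/4) = 1/(3869/4) = 4/3869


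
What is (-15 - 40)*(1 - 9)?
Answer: 440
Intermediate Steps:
(-15 - 40)*(1 - 9) = -55*(-8) = 440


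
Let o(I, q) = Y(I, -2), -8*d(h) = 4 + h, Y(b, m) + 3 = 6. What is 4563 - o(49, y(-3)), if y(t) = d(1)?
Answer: 4560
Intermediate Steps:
Y(b, m) = 3 (Y(b, m) = -3 + 6 = 3)
d(h) = -½ - h/8 (d(h) = -(4 + h)/8 = -½ - h/8)
y(t) = -5/8 (y(t) = -½ - ⅛*1 = -½ - ⅛ = -5/8)
o(I, q) = 3
4563 - o(49, y(-3)) = 4563 - 1*3 = 4563 - 3 = 4560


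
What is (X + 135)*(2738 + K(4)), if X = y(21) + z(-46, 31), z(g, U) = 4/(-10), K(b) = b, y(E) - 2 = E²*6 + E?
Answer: 38437356/5 ≈ 7.6875e+6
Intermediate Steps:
y(E) = 2 + E + 6*E² (y(E) = 2 + (E²*6 + E) = 2 + (6*E² + E) = 2 + (E + 6*E²) = 2 + E + 6*E²)
z(g, U) = -⅖ (z(g, U) = 4*(-⅒) = -⅖)
X = 13343/5 (X = (2 + 21 + 6*21²) - ⅖ = (2 + 21 + 6*441) - ⅖ = (2 + 21 + 2646) - ⅖ = 2669 - ⅖ = 13343/5 ≈ 2668.6)
(X + 135)*(2738 + K(4)) = (13343/5 + 135)*(2738 + 4) = (14018/5)*2742 = 38437356/5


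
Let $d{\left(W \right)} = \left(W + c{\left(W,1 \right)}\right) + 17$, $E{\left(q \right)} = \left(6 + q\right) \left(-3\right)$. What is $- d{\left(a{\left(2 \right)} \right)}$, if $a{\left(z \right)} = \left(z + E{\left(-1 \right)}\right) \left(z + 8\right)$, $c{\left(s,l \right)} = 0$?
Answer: $113$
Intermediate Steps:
$E{\left(q \right)} = -18 - 3 q$
$a{\left(z \right)} = \left(-15 + z\right) \left(8 + z\right)$ ($a{\left(z \right)} = \left(z - 15\right) \left(z + 8\right) = \left(z + \left(-18 + 3\right)\right) \left(8 + z\right) = \left(z - 15\right) \left(8 + z\right) = \left(-15 + z\right) \left(8 + z\right)$)
$d{\left(W \right)} = 17 + W$ ($d{\left(W \right)} = \left(W + 0\right) + 17 = W + 17 = 17 + W$)
$- d{\left(a{\left(2 \right)} \right)} = - (17 - \left(134 - 4\right)) = - (17 - 130) = \left(-1\right) \left(-113\right) = 113$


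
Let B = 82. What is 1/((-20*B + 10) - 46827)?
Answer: -1/48457 ≈ -2.0637e-5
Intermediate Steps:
1/((-20*B + 10) - 46827) = 1/((-20*82 + 10) - 46827) = 1/((-1640 + 10) - 46827) = 1/(-1630 - 46827) = 1/(-48457) = -1/48457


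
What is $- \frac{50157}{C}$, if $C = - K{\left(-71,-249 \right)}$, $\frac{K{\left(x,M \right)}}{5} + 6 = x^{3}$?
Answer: $- \frac{50157}{1789585} \approx -0.028027$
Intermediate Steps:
$K{\left(x,M \right)} = -30 + 5 x^{3}$
$C = 1789585$ ($C = - (-30 + 5 \left(-71\right)^{3}) = - (-30 + 5 \left(-357911\right)) = - (-30 - 1789555) = \left(-1\right) \left(-1789585\right) = 1789585$)
$- \frac{50157}{C} = - \frac{50157}{1789585}$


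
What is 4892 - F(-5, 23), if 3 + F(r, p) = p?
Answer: 4872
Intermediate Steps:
F(r, p) = -3 + p
4892 - F(-5, 23) = 4892 - (-3 + 23) = 4892 - 1*20 = 4892 - 20 = 4872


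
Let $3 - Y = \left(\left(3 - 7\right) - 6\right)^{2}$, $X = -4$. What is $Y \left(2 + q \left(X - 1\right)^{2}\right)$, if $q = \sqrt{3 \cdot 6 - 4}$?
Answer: $-194 - 2425 \sqrt{14} \approx -9267.5$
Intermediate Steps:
$q = \sqrt{14}$ ($q = \sqrt{18 - 4} = \sqrt{14} \approx 3.7417$)
$Y = -97$ ($Y = 3 - \left(\left(3 - 7\right) - 6\right)^{2} = 3 - \left(-4 - 6\right)^{2} = 3 - \left(-10\right)^{2} = 3 - 100 = -97$)
$Y \left(2 + q \left(X - 1\right)^{2}\right) = - 97 \left(2 + \sqrt{14} \left(-4 - 1\right)^{2}\right) = - 97 \left(2 + \sqrt{14} \left(-5\right)^{2}\right) = - 97 \left(2 + \sqrt{14} \cdot 25\right) = - 97 \left(2 + 25 \sqrt{14}\right) = -194 - 2425 \sqrt{14}$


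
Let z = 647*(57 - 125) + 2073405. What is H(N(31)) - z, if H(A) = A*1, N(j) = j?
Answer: -2029378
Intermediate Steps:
H(A) = A
z = 2029409 (z = 647*(-68) + 2073405 = -43996 + 2073405 = 2029409)
H(N(31)) - z = 31 - 1*2029409 = 31 - 2029409 = -2029378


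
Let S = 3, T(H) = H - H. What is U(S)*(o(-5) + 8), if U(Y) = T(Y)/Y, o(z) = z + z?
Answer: 0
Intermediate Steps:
T(H) = 0
o(z) = 2*z
U(Y) = 0 (U(Y) = 0/Y = 0)
U(S)*(o(-5) + 8) = 0*(2*(-5) + 8) = 0*(-10 + 8) = 0*(-2) = 0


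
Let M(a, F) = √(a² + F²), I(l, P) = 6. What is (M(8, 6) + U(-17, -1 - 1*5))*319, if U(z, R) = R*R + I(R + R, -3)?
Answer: 16588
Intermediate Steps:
M(a, F) = √(F² + a²)
U(z, R) = 6 + R² (U(z, R) = R*R + 6 = R² + 6 = 6 + R²)
(M(8, 6) + U(-17, -1 - 1*5))*319 = (√(6² + 8²) + (6 + (-1 - 1*5)²))*319 = (√(36 + 64) + (6 + (-1 - 5)²))*319 = (√100 + (6 + (-6)²))*319 = (10 + (6 + 36))*319 = (10 + 42)*319 = 52*319 = 16588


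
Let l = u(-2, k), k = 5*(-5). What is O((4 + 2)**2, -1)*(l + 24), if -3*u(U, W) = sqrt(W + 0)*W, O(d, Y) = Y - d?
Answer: -888 - 4625*I/3 ≈ -888.0 - 1541.7*I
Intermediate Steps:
k = -25
u(U, W) = -W**(3/2)/3 (u(U, W) = -sqrt(W + 0)*W/3 = -sqrt(W)*W/3 = -W**(3/2)/3)
l = 125*I/3 (l = -(-125)*I/3 = 125*I/3 ≈ 41.667*I)
O((4 + 2)**2, -1)*(l + 24) = (-1 - (4 + 2)**2)*(125*I/3 + 24) = (-1 - 1*6**2)*(24 + 125*I/3) = (-1 - 1*36)*(24 + 125*I/3) = (-1 - 36)*(24 + 125*I/3) = -37*(24 + 125*I/3) = -888 - 4625*I/3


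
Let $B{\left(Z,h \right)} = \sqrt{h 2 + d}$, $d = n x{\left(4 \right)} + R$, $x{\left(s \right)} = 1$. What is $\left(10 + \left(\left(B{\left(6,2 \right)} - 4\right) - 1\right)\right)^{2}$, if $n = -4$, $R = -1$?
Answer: $\left(5 + i\right)^{2} \approx 24.0 + 10.0 i$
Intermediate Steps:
$d = -5$ ($d = \left(-4\right) 1 - 1 = -4 - 1 = -5$)
$B{\left(Z,h \right)} = \sqrt{-5 + 2 h}$ ($B{\left(Z,h \right)} = \sqrt{h 2 - 5} = \sqrt{2 h - 5} = \sqrt{-5 + 2 h}$)
$\left(10 + \left(\left(B{\left(6,2 \right)} - 4\right) - 1\right)\right)^{2} = \left(10 - \left(5 - \sqrt{-5 + 2 \cdot 2}\right)\right)^{2} = \left(10 - \left(5 - \sqrt{-5 + 4}\right)\right)^{2} = \left(10 - \left(5 - i\right)\right)^{2} = \left(5 + i\right)^{2}$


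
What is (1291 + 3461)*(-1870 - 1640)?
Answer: -16679520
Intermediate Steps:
(1291 + 3461)*(-1870 - 1640) = 4752*(-3510) = -16679520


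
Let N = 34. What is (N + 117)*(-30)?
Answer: -4530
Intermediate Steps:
(N + 117)*(-30) = (34 + 117)*(-30) = 151*(-30) = -4530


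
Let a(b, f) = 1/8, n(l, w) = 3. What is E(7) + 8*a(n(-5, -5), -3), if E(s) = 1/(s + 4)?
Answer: 12/11 ≈ 1.0909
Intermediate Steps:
a(b, f) = 1/8
E(s) = 1/(4 + s)
E(7) + 8*a(n(-5, -5), -3) = 1/(4 + 7) + 8*(1/8) = 1/11 + 1 = 12/11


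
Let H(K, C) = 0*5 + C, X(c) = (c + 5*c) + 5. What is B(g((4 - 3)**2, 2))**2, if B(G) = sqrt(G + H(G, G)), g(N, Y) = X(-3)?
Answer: -26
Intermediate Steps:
X(c) = 5 + 6*c (X(c) = 6*c + 5 = 5 + 6*c)
H(K, C) = C (H(K, C) = 0 + C = C)
g(N, Y) = -13 (g(N, Y) = 5 + 6*(-3) = 5 - 18 = -13)
B(G) = sqrt(2)*sqrt(G) (B(G) = sqrt(G + G) = sqrt(2*G) = sqrt(2)*sqrt(G))
B(g((4 - 3)**2, 2))**2 = (sqrt(2)*sqrt(-13))**2 = (sqrt(2)*(I*sqrt(13)))**2 = (I*sqrt(26))**2 = -26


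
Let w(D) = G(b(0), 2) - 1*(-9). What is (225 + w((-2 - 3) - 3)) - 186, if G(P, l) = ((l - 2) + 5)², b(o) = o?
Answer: 73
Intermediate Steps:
G(P, l) = (3 + l)² (G(P, l) = ((-2 + l) + 5)² = (3 + l)²)
w(D) = 34 (w(D) = (3 + 2)² - 1*(-9) = 5² + 9 = 25 + 9 = 34)
(225 + w((-2 - 3) - 3)) - 186 = (225 + 34) - 186 = 259 - 186 = 73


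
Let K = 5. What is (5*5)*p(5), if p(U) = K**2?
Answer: 625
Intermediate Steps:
p(U) = 25 (p(U) = 5**2 = 25)
(5*5)*p(5) = (5*5)*25 = 25*25 = 625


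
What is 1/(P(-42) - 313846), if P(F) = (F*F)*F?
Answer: -1/387934 ≈ -2.5778e-6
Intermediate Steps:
P(F) = F**3 (P(F) = F**2*F = F**3)
1/(P(-42) - 313846) = 1/((-42)**3 - 313846) = 1/(-74088 - 313846) = 1/(-387934) = -1/387934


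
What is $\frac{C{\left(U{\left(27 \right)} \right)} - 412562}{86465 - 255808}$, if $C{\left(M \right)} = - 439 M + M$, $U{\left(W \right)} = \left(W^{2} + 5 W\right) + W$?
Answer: $\frac{802820}{169343} \approx 4.7408$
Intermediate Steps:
$U{\left(W \right)} = W^{2} + 6 W$
$C{\left(M \right)} = - 438 M$
$\frac{C{\left(U{\left(27 \right)} \right)} - 412562}{86465 - 255808} = \frac{- 438 \cdot 27 \left(6 + 27\right) - 412562}{86465 - 255808} = \frac{- 438 \cdot 27 \cdot 33 - 412562}{-169343} = \left(\left(-438\right) 891 - 412562\right) \left(- \frac{1}{169343}\right) = \left(-390258 - 412562\right) \left(- \frac{1}{169343}\right) = \left(-802820\right) \left(- \frac{1}{169343}\right) = \frac{802820}{169343}$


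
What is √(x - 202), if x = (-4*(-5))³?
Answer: √7798 ≈ 88.306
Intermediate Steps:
x = 8000 (x = 20³ = 8000)
√(x - 202) = √(8000 - 202) = √7798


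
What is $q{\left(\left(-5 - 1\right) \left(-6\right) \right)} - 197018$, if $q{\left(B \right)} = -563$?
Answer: $-197581$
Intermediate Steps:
$q{\left(\left(-5 - 1\right) \left(-6\right) \right)} - 197018 = -563 - 197018 = -197581$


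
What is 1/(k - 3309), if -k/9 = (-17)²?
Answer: -1/5910 ≈ -0.00016920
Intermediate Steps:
k = -2601 (k = -9*(-17)² = -9*289 = -2601)
1/(k - 3309) = 1/(-2601 - 3309) = 1/(-5910) = -1/5910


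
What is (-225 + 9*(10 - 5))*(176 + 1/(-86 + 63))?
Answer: -728460/23 ≈ -31672.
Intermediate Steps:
(-225 + 9*(10 - 5))*(176 + 1/(-86 + 63)) = (-225 + 9*5)*(176 + 1/(-23)) = (-225 + 45)*(176 - 1/23) = -180*4047/23 = -728460/23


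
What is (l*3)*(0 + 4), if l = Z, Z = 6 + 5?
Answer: 132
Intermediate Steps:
Z = 11
l = 11
(l*3)*(0 + 4) = (11*3)*(0 + 4) = 33*4 = 132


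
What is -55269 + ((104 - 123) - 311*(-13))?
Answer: -51245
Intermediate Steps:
-55269 + ((104 - 123) - 311*(-13)) = -55269 + (-19 + 4043) = -55269 + 4024 = -51245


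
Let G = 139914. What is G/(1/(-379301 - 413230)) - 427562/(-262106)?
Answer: -14531966853203921/131053 ≈ -1.1089e+11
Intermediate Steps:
G/(1/(-379301 - 413230)) - 427562/(-262106) = 139914/(1/(-379301 - 413230)) - 427562/(-262106) = 139914/(1/(-792531)) - 427562*(-1/262106) = 139914/(-1/792531) + 213781/131053 = 139914*(-792531) + 213781/131053 = -110886182334 + 213781/131053 = -14531966853203921/131053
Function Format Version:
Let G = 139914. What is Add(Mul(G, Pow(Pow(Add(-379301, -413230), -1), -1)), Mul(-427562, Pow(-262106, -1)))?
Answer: Rational(-14531966853203921, 131053) ≈ -1.1089e+11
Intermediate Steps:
Add(Mul(G, Pow(Pow(Add(-379301, -413230), -1), -1)), Mul(-427562, Pow(-262106, -1))) = Add(Mul(139914, Pow(Pow(Add(-379301, -413230), -1), -1)), Mul(-427562, Pow(-262106, -1))) = Add(Mul(139914, Pow(Pow(-792531, -1), -1)), Mul(-427562, Rational(-1, 262106))) = Add(Mul(139914, Pow(Rational(-1, 792531), -1)), Rational(213781, 131053)) = Add(Mul(139914, -792531), Rational(213781, 131053)) = Add(-110886182334, Rational(213781, 131053)) = Rational(-14531966853203921, 131053)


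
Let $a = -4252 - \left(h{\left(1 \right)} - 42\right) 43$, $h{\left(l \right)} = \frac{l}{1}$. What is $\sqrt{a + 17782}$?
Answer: $\sqrt{15293} \approx 123.66$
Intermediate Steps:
$h{\left(l \right)} = l$ ($h{\left(l \right)} = l 1 = l$)
$a = -2489$ ($a = -4252 - \left(1 - 42\right) 43 = -4252 - \left(-41\right) 43 = -4252 - -1763 = -4252 + 1763 = -2489$)
$\sqrt{a + 17782} = \sqrt{-2489 + 17782} = \sqrt{15293}$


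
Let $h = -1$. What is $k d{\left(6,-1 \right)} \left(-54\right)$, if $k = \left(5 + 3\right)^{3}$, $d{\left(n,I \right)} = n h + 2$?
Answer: $110592$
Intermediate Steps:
$d{\left(n,I \right)} = 2 - n$ ($d{\left(n,I \right)} = n \left(-1\right) + 2 = - n + 2 = 2 - n$)
$k = 512$ ($k = 8^{3} = 512$)
$k d{\left(6,-1 \right)} \left(-54\right) = 512 \left(2 - 6\right) \left(-54\right) = 512 \left(-4\right) \left(-54\right) = \left(-2048\right) \left(-54\right) = 110592$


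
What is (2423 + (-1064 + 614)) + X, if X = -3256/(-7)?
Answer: 17067/7 ≈ 2438.1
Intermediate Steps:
X = 3256/7 (X = -3256*(-⅐) = 3256/7 ≈ 465.14)
(2423 + (-1064 + 614)) + X = (2423 + (-1064 + 614)) + 3256/7 = (2423 - 450) + 3256/7 = 1973 + 3256/7 = 17067/7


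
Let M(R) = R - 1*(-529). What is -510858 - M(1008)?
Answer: -512395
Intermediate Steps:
M(R) = 529 + R (M(R) = R + 529 = 529 + R)
-510858 - M(1008) = -510858 - (529 + 1008) = -510858 - 1*1537 = -510858 - 1537 = -512395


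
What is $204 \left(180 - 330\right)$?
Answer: $-30600$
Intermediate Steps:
$204 \left(180 - 330\right) = 204 \left(-150\right) = -30600$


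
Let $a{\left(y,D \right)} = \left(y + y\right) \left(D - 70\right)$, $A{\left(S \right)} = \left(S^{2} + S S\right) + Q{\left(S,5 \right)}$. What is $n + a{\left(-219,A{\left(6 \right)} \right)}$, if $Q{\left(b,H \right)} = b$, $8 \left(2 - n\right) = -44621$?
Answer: $\frac{16605}{8} \approx 2075.6$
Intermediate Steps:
$n = \frac{44637}{8}$ ($n = 2 - - \frac{44621}{8} = 2 + \frac{44621}{8} = \frac{44637}{8} \approx 5579.6$)
$A{\left(S \right)} = S + 2 S^{2}$ ($A{\left(S \right)} = \left(S^{2} + S S\right) + S = \left(S^{2} + S^{2}\right) + S = 2 S^{2} + S = S + 2 S^{2}$)
$a{\left(y,D \right)} = 2 y \left(-70 + D\right)$
$n + a{\left(-219,A{\left(6 \right)} \right)} = \frac{44637}{8} + 2 \left(-219\right) \left(-70 + 6 \left(1 + 2 \cdot 6\right)\right) = \frac{44637}{8} + 2 \left(-219\right) \left(-70 + 6 \left(1 + 12\right)\right) = \frac{44637}{8} + 2 \left(-219\right) \left(-70 + 6 \cdot 13\right) = \frac{44637}{8} + 2 \left(-219\right) \left(-70 + 78\right) = \frac{44637}{8} + 2 \left(-219\right) 8 = \frac{44637}{8} - 3504 = \frac{16605}{8}$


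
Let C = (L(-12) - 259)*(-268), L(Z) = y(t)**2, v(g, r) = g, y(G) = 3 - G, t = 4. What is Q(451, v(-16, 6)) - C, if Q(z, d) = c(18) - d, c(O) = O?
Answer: -69110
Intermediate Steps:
L(Z) = 1 (L(Z) = (3 - 1*4)**2 = (3 - 4)**2 = (-1)**2 = 1)
Q(z, d) = 18 - d
C = 69144 (C = (1 - 259)*(-268) = -258*(-268) = 69144)
Q(451, v(-16, 6)) - C = (18 - 1*(-16)) - 1*69144 = (18 + 16) - 69144 = 34 - 69144 = -69110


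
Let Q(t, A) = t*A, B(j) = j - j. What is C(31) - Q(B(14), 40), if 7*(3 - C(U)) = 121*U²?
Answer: -116260/7 ≈ -16609.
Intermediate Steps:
B(j) = 0
Q(t, A) = A*t
C(U) = 3 - 121*U²/7
C(31) - Q(B(14), 40) = (3 - 121/7*31²) - 40*0 = (3 - 121/7*961) - 1*0 = (3 - 116281/7) + 0 = -116260/7 + 0 = -116260/7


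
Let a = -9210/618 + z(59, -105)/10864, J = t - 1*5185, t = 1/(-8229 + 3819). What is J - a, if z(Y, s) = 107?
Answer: -1822372194743/352482480 ≈ -5170.1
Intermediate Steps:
t = -1/4410 (t = 1/(-4410) = -1/4410 ≈ -0.00022676)
J = -22865851/4410 (J = -1/4410 - 1*5185 = -1/4410 - 5185 = -22865851/4410 ≈ -5185.0)
a = -16665219/1118992 (a = -9210/618 + 107/10864 = -9210*1/618 + 107*(1/10864) = -1535/103 + 107/10864 = -16665219/1118992 ≈ -14.893)
J - a = -22865851/4410 - 1*(-16665219/1118992) = -22865851/4410 + 16665219/1118992 = -1822372194743/352482480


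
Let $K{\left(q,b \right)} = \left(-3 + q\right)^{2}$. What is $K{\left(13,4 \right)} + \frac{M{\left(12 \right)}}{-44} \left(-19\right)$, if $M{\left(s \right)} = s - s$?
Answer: $100$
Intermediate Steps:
$M{\left(s \right)} = 0$
$K{\left(13,4 \right)} + \frac{M{\left(12 \right)}}{-44} \left(-19\right) = \left(-3 + 13\right)^{2} + \frac{0}{-44} \left(-19\right) = 10^{2} + 0 \left(- \frac{1}{44}\right) \left(-19\right) = 100 + 0 \left(-19\right) = 100 + 0 = 100$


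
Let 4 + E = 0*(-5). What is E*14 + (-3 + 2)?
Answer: -57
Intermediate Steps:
E = -4 (E = -4 + 0*(-5) = -4 + 0 = -4)
E*14 + (-3 + 2) = -4*14 + (-3 + 2) = -56 - 1 = -57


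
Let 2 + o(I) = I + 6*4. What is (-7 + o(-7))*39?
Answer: 312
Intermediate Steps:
o(I) = 22 + I (o(I) = -2 + (I + 6*4) = -2 + (I + 24) = -2 + (24 + I) = 22 + I)
(-7 + o(-7))*39 = (-7 + (22 - 7))*39 = (-7 + 15)*39 = 8*39 = 312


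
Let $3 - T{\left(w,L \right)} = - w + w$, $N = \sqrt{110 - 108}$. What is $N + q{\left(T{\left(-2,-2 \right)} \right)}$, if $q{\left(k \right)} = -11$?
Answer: $-11 + \sqrt{2} \approx -9.5858$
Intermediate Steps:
$N = \sqrt{2} \approx 1.4142$
$T{\left(w,L \right)} = 3$ ($T{\left(w,L \right)} = 3 - \left(- w + w\right) = 3 - 0 = 3 + 0 = 3$)
$N + q{\left(T{\left(-2,-2 \right)} \right)} = \sqrt{2} - 11 = -11 + \sqrt{2}$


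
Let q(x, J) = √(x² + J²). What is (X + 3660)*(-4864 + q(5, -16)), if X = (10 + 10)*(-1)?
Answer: -17704960 + 3640*√281 ≈ -1.7644e+7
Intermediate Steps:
X = -20 (X = 20*(-1) = -20)
q(x, J) = √(J² + x²)
(X + 3660)*(-4864 + q(5, -16)) = (-20 + 3660)*(-4864 + √((-16)² + 5²)) = 3640*(-4864 + √(256 + 25)) = 3640*(-4864 + √281) = -17704960 + 3640*√281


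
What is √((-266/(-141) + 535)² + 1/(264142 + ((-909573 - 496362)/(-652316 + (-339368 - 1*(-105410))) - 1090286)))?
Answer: √3072197200819437110277565918918567/103238584354461 ≈ 536.89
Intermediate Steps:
√((-266/(-141) + 535)² + 1/(264142 + ((-909573 - 496362)/(-652316 + (-339368 - 1*(-105410))) - 1090286))) = √((-266*(-1/141) + 535)² + 1/(264142 + (-1405935/(-652316 + (-339368 + 105410)) - 1090286))) = √((266/141 + 535)² + 1/(264142 + (-1405935/(-652316 - 233958) - 1090286))) = √((75701/141)² + 1/(264142 + (-1405935/(-886274) - 1090286))) = √(5730641401/19881 + 1/(264142 + (-1405935*(-1/886274) - 1090286))) = √(5730641401/19881 + 1/(264142 + (1405935/886274 - 1090286))) = √(5730641401/19881 + 1/(264142 - 966290728429/886274)) = √(5730641401/19881 + 1/(-732188541521/886274)) = √(5730641401/19881 - 886274/732188541521) = √(4195909969360430097527/14556640393979001) = √3072197200819437110277565918918567/103238584354461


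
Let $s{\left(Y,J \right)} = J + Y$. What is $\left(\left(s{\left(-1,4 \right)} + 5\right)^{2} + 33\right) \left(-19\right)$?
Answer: $-1843$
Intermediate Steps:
$\left(\left(s{\left(-1,4 \right)} + 5\right)^{2} + 33\right) \left(-19\right) = \left(\left(\left(4 - 1\right) + 5\right)^{2} + 33\right) \left(-19\right) = \left(\left(3 + 5\right)^{2} + 33\right) \left(-19\right) = \left(8^{2} + 33\right) \left(-19\right) = \left(64 + 33\right) \left(-19\right) = 97 \left(-19\right) = -1843$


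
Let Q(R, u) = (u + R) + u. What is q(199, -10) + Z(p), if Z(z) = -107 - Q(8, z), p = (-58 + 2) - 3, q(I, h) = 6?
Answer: 9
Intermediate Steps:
Q(R, u) = R + 2*u (Q(R, u) = (R + u) + u = R + 2*u)
p = -59 (p = -56 - 3 = -59)
Z(z) = -115 - 2*z (Z(z) = -107 - (8 + 2*z) = -107 + (-8 - 2*z) = -115 - 2*z)
q(199, -10) + Z(p) = 6 + (-115 - 2*(-59)) = 6 + (-115 + 118) = 6 + 3 = 9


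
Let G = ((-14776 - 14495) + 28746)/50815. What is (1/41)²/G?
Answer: -10163/176505 ≈ -0.057579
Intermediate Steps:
G = -105/10163 (G = (-29271 + 28746)*(1/50815) = -525*1/50815 = -105/10163 ≈ -0.010332)
(1/41)²/G = (1/41)²/(-105/10163) = (1/41)²*(-10163/105) = (1/1681)*(-10163/105) = -10163/176505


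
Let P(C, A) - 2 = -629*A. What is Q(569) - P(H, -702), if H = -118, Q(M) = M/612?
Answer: -270234151/612 ≈ -4.4156e+5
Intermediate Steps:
Q(M) = M/612 (Q(M) = M*(1/612) = M/612)
P(C, A) = 2 - 629*A
Q(569) - P(H, -702) = (1/612)*569 - (2 - 629*(-702)) = 569/612 - (2 + 441558) = 569/612 - 1*441560 = 569/612 - 441560 = -270234151/612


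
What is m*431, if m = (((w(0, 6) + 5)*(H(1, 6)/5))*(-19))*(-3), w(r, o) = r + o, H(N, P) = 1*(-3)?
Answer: -810711/5 ≈ -1.6214e+5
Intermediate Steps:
H(N, P) = -3
w(r, o) = o + r
m = -1881/5 (m = ((((6 + 0) + 5)*(-3/5))*(-19))*(-3) = (((6 + 5)*(-3*⅕))*(-19))*(-3) = ((11*(-⅗))*(-19))*(-3) = -33/5*(-19)*(-3) = (627/5)*(-3) = -1881/5 ≈ -376.20)
m*431 = -1881/5*431 = -810711/5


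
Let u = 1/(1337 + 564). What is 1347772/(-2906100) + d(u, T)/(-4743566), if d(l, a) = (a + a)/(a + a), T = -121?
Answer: -1598312085263/3446319288150 ≈ -0.46377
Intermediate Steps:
u = 1/1901 ≈ 0.00052604
d(l, a) = 1 (d(l, a) = (2*a)/((2*a)) = (2*a)*(1/(2*a)) = 1)
1347772/(-2906100) + d(u, T)/(-4743566) = 1347772/(-2906100) + 1/(-4743566) = 1347772*(-1/2906100) + 1*(-1/4743566) = -336943/726525 - 1/4743566 = -1598312085263/3446319288150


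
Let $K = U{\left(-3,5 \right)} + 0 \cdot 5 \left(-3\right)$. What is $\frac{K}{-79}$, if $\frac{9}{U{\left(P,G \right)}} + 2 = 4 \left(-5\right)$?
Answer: $\frac{9}{1738} \approx 0.0051784$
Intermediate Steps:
$U{\left(P,G \right)} = - \frac{9}{22}$ ($U{\left(P,G \right)} = \frac{9}{-2 + 4 \left(-5\right)} = \frac{9}{-2 - 20} = \frac{9}{-22} = 9 \left(- \frac{1}{22}\right) = - \frac{9}{22}$)
$K = - \frac{9}{22}$ ($K = - \frac{9}{22} + 0 \cdot 5 \left(-3\right) = - \frac{9}{22} + 0 \left(-15\right) = - \frac{9}{22} + 0 = - \frac{9}{22} \approx -0.40909$)
$\frac{K}{-79} = - \frac{9}{22 \left(-79\right)} = \left(- \frac{9}{22}\right) \left(- \frac{1}{79}\right) = \frac{9}{1738}$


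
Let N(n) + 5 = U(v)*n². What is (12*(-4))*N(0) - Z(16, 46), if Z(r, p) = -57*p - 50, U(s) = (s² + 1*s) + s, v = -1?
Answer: 2912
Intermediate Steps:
U(s) = s² + 2*s (U(s) = (s² + s) + s = (s + s²) + s = s² + 2*s)
Z(r, p) = -50 - 57*p
N(n) = -5 - n² (N(n) = -5 + (-(2 - 1))*n² = -5 + (-1*1)*n² = -5 - n²)
(12*(-4))*N(0) - Z(16, 46) = (12*(-4))*(-5 - 1*0²) - (-50 - 57*46) = -48*(-5 - 1*0) - (-50 - 2622) = -48*(-5 + 0) - 1*(-2672) = -48*(-5) + 2672 = 240 + 2672 = 2912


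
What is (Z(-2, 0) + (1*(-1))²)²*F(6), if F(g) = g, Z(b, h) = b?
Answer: 6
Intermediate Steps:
(Z(-2, 0) + (1*(-1))²)²*F(6) = (-2 + (1*(-1))²)²*6 = (-2 + (-1)²)²*6 = (-2 + 1)²*6 = (-1)²*6 = 1*6 = 6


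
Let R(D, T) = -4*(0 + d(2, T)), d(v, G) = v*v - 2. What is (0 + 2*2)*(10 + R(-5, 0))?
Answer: 8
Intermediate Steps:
d(v, G) = -2 + v**2 (d(v, G) = v**2 - 2 = -2 + v**2)
R(D, T) = -8 (R(D, T) = -4*(0 + (-2 + 2**2)) = -4*(0 + (-2 + 4)) = -4*(0 + 2) = -4*2 = -8)
(0 + 2*2)*(10 + R(-5, 0)) = (0 + 2*2)*(10 - 8) = (0 + 4)*2 = 4*2 = 8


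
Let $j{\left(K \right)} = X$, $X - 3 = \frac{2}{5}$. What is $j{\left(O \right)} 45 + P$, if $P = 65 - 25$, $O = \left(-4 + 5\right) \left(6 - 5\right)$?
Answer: $193$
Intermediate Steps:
$O = 1$ ($O = 1 \cdot 1 = 1$)
$X = \frac{17}{5}$ ($X = 3 + \frac{2}{5} = \frac{17}{5} \approx 3.4$)
$j{\left(K \right)} = \frac{17}{5}$
$P = 40$
$j{\left(O \right)} 45 + P = \frac{17}{5} \cdot 45 + 40 = 153 + 40 = 193$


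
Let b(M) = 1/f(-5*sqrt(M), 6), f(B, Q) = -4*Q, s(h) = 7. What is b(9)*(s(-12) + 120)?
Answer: -127/24 ≈ -5.2917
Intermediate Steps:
b(M) = -1/24 (b(M) = 1/(-4*6) = 1/(-24) = -1/24)
b(9)*(s(-12) + 120) = -(7 + 120)/24 = -1/24*127 = -127/24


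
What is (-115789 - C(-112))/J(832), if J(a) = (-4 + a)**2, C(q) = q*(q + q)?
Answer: -15653/76176 ≈ -0.20548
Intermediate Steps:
C(q) = 2*q**2 (C(q) = q*(2*q) = 2*q**2)
(-115789 - C(-112))/J(832) = (-115789 - 2*(-112)**2)/((-4 + 832)**2) = (-115789 - 2*12544)/(828**2) = (-115789 - 1*25088)/685584 = (-115789 - 25088)*(1/685584) = -140877*1/685584 = -15653/76176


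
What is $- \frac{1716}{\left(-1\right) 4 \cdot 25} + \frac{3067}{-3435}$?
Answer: $\frac{279388}{17175} \approx 16.267$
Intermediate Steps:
$- \frac{1716}{\left(-1\right) 4 \cdot 25} + \frac{3067}{-3435} = - \frac{1716}{\left(-4\right) 25} + 3067 \left(- \frac{1}{3435}\right) = - \frac{1716}{-100} - \frac{3067}{3435} = \left(-1716\right) \left(- \frac{1}{100}\right) - \frac{3067}{3435} = \frac{429}{25} - \frac{3067}{3435} = \frac{279388}{17175}$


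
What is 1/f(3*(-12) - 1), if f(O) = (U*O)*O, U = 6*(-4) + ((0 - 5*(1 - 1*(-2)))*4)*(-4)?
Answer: 1/295704 ≈ 3.3818e-6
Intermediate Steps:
U = 216 (U = -24 + ((0 - 5*(1 + 2))*4)*(-4) = -24 + ((0 - 5*3)*4)*(-4) = -24 + ((0 - 15)*4)*(-4) = -24 - 15*4*(-4) = -24 - 60*(-4) = -24 + 240 = 216)
f(O) = 216*O² (f(O) = (216*O)*O = 216*O²)
1/f(3*(-12) - 1) = 1/(216*(3*(-12) - 1)²) = 1/(216*(-36 - 1)²) = 1/(216*(-37)²) = 1/(216*1369) = 1/295704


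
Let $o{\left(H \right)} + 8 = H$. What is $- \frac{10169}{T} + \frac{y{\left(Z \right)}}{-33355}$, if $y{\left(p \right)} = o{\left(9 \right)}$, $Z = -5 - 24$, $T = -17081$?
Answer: $\frac{339169914}{569736755} \approx 0.59531$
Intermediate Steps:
$Z = -29$ ($Z = -5 - 24 = -29$)
$o{\left(H \right)} = -8 + H$
$y{\left(p \right)} = 1$ ($y{\left(p \right)} = -8 + 9 = 1$)
$- \frac{10169}{T} + \frac{y{\left(Z \right)}}{-33355} = - \frac{10169}{-17081} + 1 \frac{1}{-33355} = \left(-10169\right) \left(- \frac{1}{17081}\right) + 1 \left(- \frac{1}{33355}\right) = \frac{10169}{17081} - \frac{1}{33355} = \frac{339169914}{569736755}$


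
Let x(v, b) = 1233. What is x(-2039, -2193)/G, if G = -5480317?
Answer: -1233/5480317 ≈ -0.00022499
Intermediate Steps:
x(-2039, -2193)/G = 1233/(-5480317) = 1233*(-1/5480317) = -1233/5480317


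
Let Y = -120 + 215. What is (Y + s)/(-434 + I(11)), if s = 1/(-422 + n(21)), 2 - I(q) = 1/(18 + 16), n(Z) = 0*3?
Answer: -681513/3099379 ≈ -0.21989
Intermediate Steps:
n(Z) = 0
Y = 95
I(q) = 67/34 (I(q) = 2 - 1/(18 + 16) = 2 - 1/34 = 67/34)
s = -1/422 (s = 1/(-422 + 0) = 1/(-422) = -1/422 ≈ -0.0023697)
(Y + s)/(-434 + I(11)) = (95 - 1/422)/(-434 + 67/34) = 40089/(422*(-14689/34)) = (40089/422)*(-34/14689) = -681513/3099379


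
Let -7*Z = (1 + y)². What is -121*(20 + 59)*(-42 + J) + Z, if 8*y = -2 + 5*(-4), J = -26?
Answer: 10400185/16 ≈ 6.5001e+5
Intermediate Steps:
y = -11/4 (y = (-2 + 5*(-4))/8 = (-2 - 20)/8 = (⅛)*(-22) = -11/4 ≈ -2.7500)
Z = -7/16 (Z = -(1 - 11/4)²/7 = -(-7/4)²/7 = -⅐*49/16 = -7/16 ≈ -0.43750)
-121*(20 + 59)*(-42 + J) + Z = -121*(20 + 59)*(-42 - 26) - 7/16 = -9559*(-68) - 7/16 = -121*(-5372) - 7/16 = 650012 - 7/16 = 10400185/16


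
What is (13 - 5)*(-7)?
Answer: -56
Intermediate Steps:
(13 - 5)*(-7) = 8*(-7) = -56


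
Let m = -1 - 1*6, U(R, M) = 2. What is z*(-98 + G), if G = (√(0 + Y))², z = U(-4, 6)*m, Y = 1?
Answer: 1358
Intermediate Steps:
m = -7 (m = -1 - 6 = -7)
z = -14 (z = 2*(-7) = -14)
G = 1 (G = (√(0 + 1))² = (√1)² = 1² = 1)
z*(-98 + G) = -14*(-98 + 1) = -14*(-97) = 1358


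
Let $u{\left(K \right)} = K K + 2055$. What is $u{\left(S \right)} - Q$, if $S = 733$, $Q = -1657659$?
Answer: $2197003$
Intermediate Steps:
$u{\left(K \right)} = 2055 + K^{2}$ ($u{\left(K \right)} = K^{2} + 2055 = 2055 + K^{2}$)
$u{\left(S \right)} - Q = \left(2055 + 733^{2}\right) - -1657659 = \left(2055 + 537289\right) + 1657659 = 539344 + 1657659 = 2197003$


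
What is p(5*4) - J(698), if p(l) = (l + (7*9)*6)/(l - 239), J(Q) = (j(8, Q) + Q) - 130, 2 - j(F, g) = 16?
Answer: -121724/219 ≈ -555.82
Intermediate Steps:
j(F, g) = -14 (j(F, g) = 2 - 1*16 = 2 - 16 = -14)
J(Q) = -144 + Q (J(Q) = (-14 + Q) - 130 = -144 + Q)
p(l) = (378 + l)/(-239 + l) (p(l) = (l + 63*6)/(-239 + l) = (l + 378)/(-239 + l) = (378 + l)/(-239 + l))
p(5*4) - J(698) = (378 + 5*4)/(-239 + 5*4) - (-144 + 698) = (378 + 20)/(-239 + 20) - 1*554 = 398/(-219) - 554 = -1/219*398 - 554 = -398/219 - 554 = -121724/219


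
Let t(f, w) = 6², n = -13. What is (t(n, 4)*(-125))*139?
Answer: -625500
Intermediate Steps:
t(f, w) = 36
(t(n, 4)*(-125))*139 = (36*(-125))*139 = -4500*139 = -625500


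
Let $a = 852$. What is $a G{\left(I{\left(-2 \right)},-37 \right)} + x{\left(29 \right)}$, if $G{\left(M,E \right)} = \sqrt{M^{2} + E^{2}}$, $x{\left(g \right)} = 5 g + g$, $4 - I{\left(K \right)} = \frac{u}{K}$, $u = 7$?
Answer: $174 + 426 \sqrt{5701} \approx 32339.0$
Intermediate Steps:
$I{\left(K \right)} = 4 - \frac{7}{K}$
$x{\left(g \right)} = 6 g$
$G{\left(M,E \right)} = \sqrt{E^{2} + M^{2}}$
$a G{\left(I{\left(-2 \right)},-37 \right)} + x{\left(29 \right)} = 852 \sqrt{\left(-37\right)^{2} + \left(4 - \frac{7}{-2}\right)^{2}} + 6 \cdot 29 = 852 \sqrt{1369 + \left(4 - - \frac{7}{2}\right)^{2}} + 174 = 852 \sqrt{1369 + \left(4 + \frac{7}{2}\right)^{2}} + 174 = 852 \sqrt{1369 + \left(\frac{15}{2}\right)^{2}} + 174 = 852 \sqrt{1369 + \frac{225}{4}} + 174 = 852 \sqrt{\frac{5701}{4}} + 174 = 852 \frac{\sqrt{5701}}{2} + 174 = 426 \sqrt{5701} + 174 = 174 + 426 \sqrt{5701}$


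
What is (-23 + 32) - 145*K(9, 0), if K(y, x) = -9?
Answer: 1314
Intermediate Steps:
(-23 + 32) - 145*K(9, 0) = (-23 + 32) - 145*(-9) = 9 + 1305 = 1314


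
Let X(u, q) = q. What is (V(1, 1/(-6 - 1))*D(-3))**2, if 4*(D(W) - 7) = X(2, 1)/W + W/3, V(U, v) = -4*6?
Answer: 25600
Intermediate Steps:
V(U, v) = -24
D(W) = 7 + 1/(4*W) + W/12 (D(W) = 7 + (1/W + W/3)/4 = 7 + (1/(4*W) + W/12) = 7 + 1/(4*W) + W/12)
(V(1, 1/(-6 - 1))*D(-3))**2 = (-2*(3 - 3*(84 - 3))/(-3))**2 = (-2*(-1)*(3 - 3*81)/3)**2 = (-2*(-1)*(3 - 243)/3)**2 = (-2*(-1)*(-240)/3)**2 = (-24*20/3)**2 = (-160)**2 = 25600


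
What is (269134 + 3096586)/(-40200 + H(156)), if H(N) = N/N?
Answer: -3365720/40199 ≈ -83.726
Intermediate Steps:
H(N) = 1
(269134 + 3096586)/(-40200 + H(156)) = (269134 + 3096586)/(-40200 + 1) = 3365720/(-40199) = 3365720*(-1/40199) = -3365720/40199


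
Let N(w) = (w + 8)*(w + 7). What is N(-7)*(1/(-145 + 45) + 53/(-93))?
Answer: 0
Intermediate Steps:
N(w) = (7 + w)*(8 + w) (N(w) = (8 + w)*(7 + w) = (7 + w)*(8 + w))
N(-7)*(1/(-145 + 45) + 53/(-93)) = (56 + (-7)**2 + 15*(-7))*(1/(-145 + 45) + 53/(-93)) = (56 + 49 - 105)*(1/(-100) + 53*(-1/93)) = 0*(-1/100 - 53/93) = 0*(-5393/9300) = 0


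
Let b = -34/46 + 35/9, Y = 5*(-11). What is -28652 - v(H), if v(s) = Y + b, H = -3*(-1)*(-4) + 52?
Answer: -5920231/207 ≈ -28600.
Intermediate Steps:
Y = -55
b = 652/207 (b = -34*1/46 + 35*(1/9) = -17/23 + 35/9 = 652/207 ≈ 3.1498)
H = 40 (H = 3*(-4) + 52 = -12 + 52 = 40)
v(s) = -10733/207 (v(s) = -55 + 652/207 = -10733/207)
-28652 - v(H) = -28652 - 1*(-10733/207) = -28652 + 10733/207 = -5920231/207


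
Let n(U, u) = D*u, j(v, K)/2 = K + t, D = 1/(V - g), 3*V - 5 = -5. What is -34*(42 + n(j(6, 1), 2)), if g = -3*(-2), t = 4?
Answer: -4250/3 ≈ -1416.7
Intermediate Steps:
V = 0 (V = 5/3 + (1/3)*(-5) = 5/3 - 5/3 = 0)
g = 6
D = -1/6 (D = 1/(0 - 1*6) = 1/(0 - 6) = 1/(-6) = -1/6 ≈ -0.16667)
j(v, K) = 8 + 2*K (j(v, K) = 2*(K + 4) = 2*(4 + K) = 8 + 2*K)
n(U, u) = -u/6
-34*(42 + n(j(6, 1), 2)) = -34*(42 - 1/6*2) = -34*(42 - 1/3) = -34*125/3 = -4250/3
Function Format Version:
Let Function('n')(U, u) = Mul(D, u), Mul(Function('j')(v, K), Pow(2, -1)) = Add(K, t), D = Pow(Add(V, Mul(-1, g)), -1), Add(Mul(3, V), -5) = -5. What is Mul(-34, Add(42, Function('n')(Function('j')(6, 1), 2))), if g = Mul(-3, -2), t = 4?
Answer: Rational(-4250, 3) ≈ -1416.7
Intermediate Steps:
V = 0 (V = Add(Rational(5, 3), Mul(Rational(1, 3), -5)) = Add(Rational(5, 3), Rational(-5, 3)) = 0)
g = 6
D = Rational(-1, 6) (D = Pow(Add(0, Mul(-1, 6)), -1) = Pow(Add(0, -6), -1) = Pow(-6, -1) = Rational(-1, 6) ≈ -0.16667)
Function('j')(v, K) = Add(8, Mul(2, K)) (Function('j')(v, K) = Mul(2, Add(K, 4)) = Mul(2, Add(4, K)) = Add(8, Mul(2, K)))
Function('n')(U, u) = Mul(Rational(-1, 6), u)
Mul(-34, Add(42, Function('n')(Function('j')(6, 1), 2))) = Mul(-34, Add(42, Mul(Rational(-1, 6), 2))) = Mul(-34, Add(42, Rational(-1, 3))) = Mul(-34, Rational(125, 3)) = Rational(-4250, 3)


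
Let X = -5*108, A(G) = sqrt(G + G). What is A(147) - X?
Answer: 540 + 7*sqrt(6) ≈ 557.15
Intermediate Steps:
A(G) = sqrt(2)*sqrt(G) (A(G) = sqrt(2*G) = sqrt(2)*sqrt(G))
X = -540
A(147) - X = sqrt(2)*sqrt(147) - 1*(-540) = sqrt(2)*(7*sqrt(3)) + 540 = 7*sqrt(6) + 540 = 540 + 7*sqrt(6)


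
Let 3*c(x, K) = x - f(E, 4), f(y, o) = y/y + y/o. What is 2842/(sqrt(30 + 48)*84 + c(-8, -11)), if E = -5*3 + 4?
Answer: 852600/79252367 + 34376832*sqrt(78)/79252367 ≈ 3.8417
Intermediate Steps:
E = -11 (E = -15 + 4 = -11)
f(y, o) = 1 + y/o
c(x, K) = 7/12 + x/3 (c(x, K) = (x - (4 - 11)/4)/3 = (x - (-7)/4)/3 = (x - 1*(-7/4))/3 = (x + 7/4)/3 = (7/4 + x)/3 = 7/12 + x/3)
2842/(sqrt(30 + 48)*84 + c(-8, -11)) = 2842/(sqrt(30 + 48)*84 + (7/12 + (1/3)*(-8))) = 2842/(sqrt(78)*84 + (7/12 - 8/3)) = 2842/(84*sqrt(78) - 25/12) = 2842/(-25/12 + 84*sqrt(78))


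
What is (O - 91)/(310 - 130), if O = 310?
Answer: 73/60 ≈ 1.2167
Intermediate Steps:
(O - 91)/(310 - 130) = (310 - 91)/(310 - 130) = 219/180 = 219*(1/180) = 73/60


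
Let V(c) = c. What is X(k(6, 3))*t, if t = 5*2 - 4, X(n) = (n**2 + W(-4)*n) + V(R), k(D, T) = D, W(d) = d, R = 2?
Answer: 84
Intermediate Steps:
X(n) = 2 + n**2 - 4*n (X(n) = (n**2 - 4*n) + 2 = 2 + n**2 - 4*n)
t = 6 (t = 10 - 4 = 6)
X(k(6, 3))*t = (2 + 6**2 - 4*6)*6 = (2 + 36 - 24)*6 = 14*6 = 84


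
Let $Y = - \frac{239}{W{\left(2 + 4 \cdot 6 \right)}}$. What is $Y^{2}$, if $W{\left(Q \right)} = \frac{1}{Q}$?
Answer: $38613796$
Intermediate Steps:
$Y = -6214$ ($Y = - \frac{239}{\frac{1}{2 + 4 \cdot 6}} = - \frac{239}{\frac{1}{2 + 24}} = - \frac{239}{\frac{1}{26}} = - 239 \frac{1}{\frac{1}{26}} = \left(-239\right) 26 = -6214$)
$Y^{2} = \left(-6214\right)^{2} = 38613796$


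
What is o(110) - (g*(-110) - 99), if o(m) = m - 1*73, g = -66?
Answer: -7124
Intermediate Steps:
o(m) = -73 + m (o(m) = m - 73 = -73 + m)
o(110) - (g*(-110) - 99) = (-73 + 110) - (-66*(-110) - 99) = 37 - (7260 - 99) = 37 - 1*7161 = 37 - 7161 = -7124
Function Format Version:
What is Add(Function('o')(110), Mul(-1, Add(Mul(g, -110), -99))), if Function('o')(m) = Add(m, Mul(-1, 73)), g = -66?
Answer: -7124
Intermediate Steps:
Function('o')(m) = Add(-73, m) (Function('o')(m) = Add(m, -73) = Add(-73, m))
Add(Function('o')(110), Mul(-1, Add(Mul(g, -110), -99))) = Add(Add(-73, 110), Mul(-1, Add(Mul(-66, -110), -99))) = Add(37, Mul(-1, Add(7260, -99))) = Add(37, Mul(-1, 7161)) = Add(37, -7161) = -7124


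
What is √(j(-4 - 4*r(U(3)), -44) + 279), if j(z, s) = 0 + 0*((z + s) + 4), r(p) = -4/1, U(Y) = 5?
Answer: 3*√31 ≈ 16.703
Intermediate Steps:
r(p) = -4 (r(p) = -4*1 = -4)
j(z, s) = 0 (j(z, s) = 0 + 0*((s + z) + 4) = 0 + 0*(4 + s + z) = 0 + 0 = 0)
√(j(-4 - 4*r(U(3)), -44) + 279) = √(0 + 279) = √279 = 3*√31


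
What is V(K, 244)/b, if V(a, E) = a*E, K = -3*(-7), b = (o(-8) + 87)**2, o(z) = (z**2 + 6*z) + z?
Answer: 5124/9025 ≈ 0.56776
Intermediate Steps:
o(z) = z**2 + 7*z
b = 9025 (b = (-8*(7 - 8) + 87)**2 = (-8*(-1) + 87)**2 = (8 + 87)**2 = 95**2 = 9025)
K = 21
V(a, E) = E*a
V(K, 244)/b = (244*21)/9025 = 5124*(1/9025) = 5124/9025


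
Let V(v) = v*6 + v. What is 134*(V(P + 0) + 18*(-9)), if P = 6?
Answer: -16080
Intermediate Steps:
V(v) = 7*v (V(v) = 6*v + v = 7*v)
134*(V(P + 0) + 18*(-9)) = 134*(7*(6 + 0) + 18*(-9)) = 134*(7*6 - 162) = 134*(42 - 162) = 134*(-120) = -16080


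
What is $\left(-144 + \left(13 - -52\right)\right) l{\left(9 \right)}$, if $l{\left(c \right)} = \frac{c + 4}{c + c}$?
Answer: $- \frac{1027}{18} \approx -57.056$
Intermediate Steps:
$l{\left(c \right)} = \frac{4 + c}{2 c}$
$\left(-144 + \left(13 - -52\right)\right) l{\left(9 \right)} = \left(-144 + \left(13 - -52\right)\right) \frac{4 + 9}{2 \cdot 9} = \left(-144 + \left(13 + 52\right)\right) \frac{1}{2} \cdot \frac{1}{9} \cdot 13 = \left(-144 + 65\right) \frac{13}{18} = \left(-79\right) \frac{13}{18} = - \frac{1027}{18}$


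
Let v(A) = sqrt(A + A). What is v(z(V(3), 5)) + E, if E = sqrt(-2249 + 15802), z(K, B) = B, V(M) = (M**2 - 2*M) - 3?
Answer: sqrt(10) + sqrt(13553) ≈ 119.58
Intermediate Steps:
V(M) = -3 + M**2 - 2*M
E = sqrt(13553) ≈ 116.42
v(A) = sqrt(2)*sqrt(A) (v(A) = sqrt(2*A) = sqrt(2)*sqrt(A))
v(z(V(3), 5)) + E = sqrt(2)*sqrt(5) + sqrt(13553) = sqrt(10) + sqrt(13553)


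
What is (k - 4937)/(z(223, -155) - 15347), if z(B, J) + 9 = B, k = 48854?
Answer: -43917/15133 ≈ -2.9021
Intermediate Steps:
z(B, J) = -9 + B
(k - 4937)/(z(223, -155) - 15347) = (48854 - 4937)/((-9 + 223) - 15347) = 43917/(214 - 15347) = 43917/(-15133) = 43917*(-1/15133) = -43917/15133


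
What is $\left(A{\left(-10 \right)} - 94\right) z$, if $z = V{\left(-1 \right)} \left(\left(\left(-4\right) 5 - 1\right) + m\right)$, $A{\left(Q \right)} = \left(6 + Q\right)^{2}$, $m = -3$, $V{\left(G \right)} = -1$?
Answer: $-1872$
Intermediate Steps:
$z = 24$ ($z = - (\left(\left(-4\right) 5 - 1\right) - 3) = - (\left(-20 - 1\right) - 3) = - (-21 - 3) = \left(-1\right) \left(-24\right) = 24$)
$\left(A{\left(-10 \right)} - 94\right) z = \left(\left(6 - 10\right)^{2} - 94\right) 24 = \left(\left(-4\right)^{2} - 94\right) 24 = \left(16 - 94\right) 24 = \left(-78\right) 24 = -1872$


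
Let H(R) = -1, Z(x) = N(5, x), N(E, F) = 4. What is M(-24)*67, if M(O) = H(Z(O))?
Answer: -67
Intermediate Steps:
Z(x) = 4
M(O) = -1
M(-24)*67 = -1*67 = -67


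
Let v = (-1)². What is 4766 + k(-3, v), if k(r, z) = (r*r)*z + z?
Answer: 4776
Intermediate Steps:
v = 1
k(r, z) = z + z*r² (k(r, z) = r²*z + z = z*r² + z = z + z*r²)
4766 + k(-3, v) = 4766 + 1*(1 + (-3)²) = 4766 + 1*(1 + 9) = 4766 + 1*10 = 4766 + 10 = 4776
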